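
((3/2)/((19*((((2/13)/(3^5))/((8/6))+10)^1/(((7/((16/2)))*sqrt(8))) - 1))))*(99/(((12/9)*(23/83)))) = 4017987846873/2911468104296+11480510384343*sqrt(2)/2911468104296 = 6.96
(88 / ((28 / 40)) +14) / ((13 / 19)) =18582 / 91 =204.20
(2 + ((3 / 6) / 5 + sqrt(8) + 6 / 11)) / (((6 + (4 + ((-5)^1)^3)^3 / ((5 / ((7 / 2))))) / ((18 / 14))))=-180*sqrt(2) / 86806069 - 2619 / 954866759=-0.00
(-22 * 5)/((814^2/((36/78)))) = -15/195767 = -0.00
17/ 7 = 2.43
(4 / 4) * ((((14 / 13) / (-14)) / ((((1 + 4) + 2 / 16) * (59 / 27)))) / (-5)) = 216 / 157235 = 0.00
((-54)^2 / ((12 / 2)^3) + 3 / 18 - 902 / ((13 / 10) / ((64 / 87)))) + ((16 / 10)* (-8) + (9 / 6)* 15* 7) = -3981673 / 11310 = -352.05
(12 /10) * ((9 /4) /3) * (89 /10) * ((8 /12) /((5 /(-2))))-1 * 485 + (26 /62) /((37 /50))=-69761874 /143375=-486.57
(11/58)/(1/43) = 473/58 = 8.16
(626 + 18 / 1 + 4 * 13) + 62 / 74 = 25783 / 37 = 696.84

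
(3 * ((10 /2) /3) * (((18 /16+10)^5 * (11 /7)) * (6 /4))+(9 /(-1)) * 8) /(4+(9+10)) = 921336778941 /10551296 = 87319.77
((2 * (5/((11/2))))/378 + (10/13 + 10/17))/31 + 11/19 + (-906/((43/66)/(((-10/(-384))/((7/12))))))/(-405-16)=0.77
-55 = -55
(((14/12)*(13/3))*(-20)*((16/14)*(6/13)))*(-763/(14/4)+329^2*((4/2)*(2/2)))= -11534080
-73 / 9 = -8.11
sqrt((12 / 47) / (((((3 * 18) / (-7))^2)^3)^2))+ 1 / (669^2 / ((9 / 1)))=117649 * sqrt(141) / 582680415456+ 1 / 49729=0.00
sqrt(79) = 8.89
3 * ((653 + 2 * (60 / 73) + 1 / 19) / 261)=302688 / 40223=7.53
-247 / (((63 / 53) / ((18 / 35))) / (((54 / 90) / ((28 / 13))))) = -29.77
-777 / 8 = -97.12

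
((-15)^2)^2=50625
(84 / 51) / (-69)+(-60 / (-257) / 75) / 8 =-70787 / 3014610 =-0.02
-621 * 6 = -3726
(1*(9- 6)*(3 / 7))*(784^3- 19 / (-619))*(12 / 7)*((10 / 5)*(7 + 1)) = 16994009089.08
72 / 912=3 / 38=0.08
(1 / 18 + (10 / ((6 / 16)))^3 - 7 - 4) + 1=1023463 / 54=18953.02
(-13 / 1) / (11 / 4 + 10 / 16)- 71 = -74.85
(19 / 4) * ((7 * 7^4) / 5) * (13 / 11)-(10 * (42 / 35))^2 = 4119649 / 220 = 18725.68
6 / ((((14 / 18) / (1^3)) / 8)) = 432 / 7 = 61.71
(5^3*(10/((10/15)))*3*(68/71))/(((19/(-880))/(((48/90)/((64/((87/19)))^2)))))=-2653880625/3895912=-681.20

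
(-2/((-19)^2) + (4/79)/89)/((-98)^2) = -6309/12188393182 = -0.00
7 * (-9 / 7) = -9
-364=-364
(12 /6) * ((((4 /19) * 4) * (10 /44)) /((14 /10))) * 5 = 2000 /1463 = 1.37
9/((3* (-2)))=-3/2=-1.50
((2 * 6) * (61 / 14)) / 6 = 61 / 7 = 8.71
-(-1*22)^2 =-484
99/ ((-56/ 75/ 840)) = -111375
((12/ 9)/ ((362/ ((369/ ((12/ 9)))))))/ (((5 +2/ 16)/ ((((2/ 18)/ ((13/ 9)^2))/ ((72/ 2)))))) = 9/ 30589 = 0.00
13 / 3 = 4.33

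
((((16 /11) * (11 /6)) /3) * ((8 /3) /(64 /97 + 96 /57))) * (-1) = -3686 /3645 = -1.01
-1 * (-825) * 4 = 3300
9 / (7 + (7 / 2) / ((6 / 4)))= 27 / 28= 0.96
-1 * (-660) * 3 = 1980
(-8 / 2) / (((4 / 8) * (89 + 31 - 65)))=-0.15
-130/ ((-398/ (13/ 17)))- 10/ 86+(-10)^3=-145449580/ 145469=-999.87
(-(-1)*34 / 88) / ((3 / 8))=34 / 33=1.03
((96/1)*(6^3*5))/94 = 51840/47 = 1102.98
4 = 4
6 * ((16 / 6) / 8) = 2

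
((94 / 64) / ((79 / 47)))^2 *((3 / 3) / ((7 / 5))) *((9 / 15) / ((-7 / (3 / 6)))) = -14639043 / 626296832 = -0.02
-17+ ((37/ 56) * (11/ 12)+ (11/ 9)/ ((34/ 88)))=-453451/ 34272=-13.23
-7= -7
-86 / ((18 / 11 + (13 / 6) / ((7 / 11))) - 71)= 39732 / 30473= 1.30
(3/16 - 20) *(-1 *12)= 951/4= 237.75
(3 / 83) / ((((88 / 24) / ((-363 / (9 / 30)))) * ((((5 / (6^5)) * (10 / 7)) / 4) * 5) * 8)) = -2694384 / 2075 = -1298.50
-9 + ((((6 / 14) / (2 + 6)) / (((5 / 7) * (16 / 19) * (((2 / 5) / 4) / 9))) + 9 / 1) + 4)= 769 / 64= 12.02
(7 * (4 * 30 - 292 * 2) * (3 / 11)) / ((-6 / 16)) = 2362.18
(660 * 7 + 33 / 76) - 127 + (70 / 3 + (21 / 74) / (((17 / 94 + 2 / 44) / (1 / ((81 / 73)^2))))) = 3250690500881 / 719531748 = 4517.79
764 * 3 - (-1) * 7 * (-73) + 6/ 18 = 5344/ 3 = 1781.33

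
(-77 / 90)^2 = 5929 / 8100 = 0.73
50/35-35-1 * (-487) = 3174/7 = 453.43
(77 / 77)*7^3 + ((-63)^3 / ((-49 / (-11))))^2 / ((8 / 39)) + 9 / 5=614428183147 / 40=15360704578.68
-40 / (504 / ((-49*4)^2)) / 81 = -27440 / 729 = -37.64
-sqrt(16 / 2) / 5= -2 * sqrt(2) / 5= -0.57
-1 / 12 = -0.08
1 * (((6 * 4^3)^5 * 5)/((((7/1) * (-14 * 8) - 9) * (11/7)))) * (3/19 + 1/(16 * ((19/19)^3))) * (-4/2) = 2447422689116160/165737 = 14766905936.01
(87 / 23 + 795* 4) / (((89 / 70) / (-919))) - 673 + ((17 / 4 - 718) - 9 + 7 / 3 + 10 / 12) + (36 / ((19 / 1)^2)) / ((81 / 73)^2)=-2302659.19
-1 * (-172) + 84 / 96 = 1383 / 8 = 172.88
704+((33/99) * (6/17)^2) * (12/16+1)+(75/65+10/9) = 23883394/33813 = 706.34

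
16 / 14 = 8 / 7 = 1.14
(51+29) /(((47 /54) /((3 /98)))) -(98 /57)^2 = -1064492 /7482447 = -0.14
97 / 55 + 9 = 592 / 55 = 10.76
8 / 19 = 0.42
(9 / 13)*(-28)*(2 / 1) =-504 / 13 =-38.77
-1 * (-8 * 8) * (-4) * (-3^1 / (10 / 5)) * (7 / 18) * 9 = 1344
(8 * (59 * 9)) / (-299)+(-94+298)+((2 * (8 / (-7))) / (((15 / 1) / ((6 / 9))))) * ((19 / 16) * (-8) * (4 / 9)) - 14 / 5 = 158870702 / 847665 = 187.42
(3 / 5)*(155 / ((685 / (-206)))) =-19158 / 685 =-27.97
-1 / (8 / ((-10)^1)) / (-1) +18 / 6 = 7 / 4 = 1.75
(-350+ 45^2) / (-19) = -88.16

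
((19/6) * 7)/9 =133/54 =2.46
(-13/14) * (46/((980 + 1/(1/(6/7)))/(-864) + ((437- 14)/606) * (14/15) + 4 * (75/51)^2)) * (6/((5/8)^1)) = -180973668096/3604295759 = -50.21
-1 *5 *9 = -45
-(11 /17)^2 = -121 /289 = -0.42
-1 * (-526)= 526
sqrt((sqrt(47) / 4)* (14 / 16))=sqrt(14)* 47^(1 / 4) / 8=1.22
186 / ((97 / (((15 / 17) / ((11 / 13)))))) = 36270 / 18139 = 2.00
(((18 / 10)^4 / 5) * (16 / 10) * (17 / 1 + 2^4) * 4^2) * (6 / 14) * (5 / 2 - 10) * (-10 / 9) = 27713664 / 4375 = 6334.55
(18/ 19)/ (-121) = -18/ 2299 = -0.01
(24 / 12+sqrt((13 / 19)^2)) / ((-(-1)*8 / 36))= 459 / 38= 12.08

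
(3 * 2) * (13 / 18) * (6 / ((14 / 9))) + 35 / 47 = 5744 / 329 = 17.46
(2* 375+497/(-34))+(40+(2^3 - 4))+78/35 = 930117/1190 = 781.61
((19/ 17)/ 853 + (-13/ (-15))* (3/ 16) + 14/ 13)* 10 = 18711549/ 1508104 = 12.41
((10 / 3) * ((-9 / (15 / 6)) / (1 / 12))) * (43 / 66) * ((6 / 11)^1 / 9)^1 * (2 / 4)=-344 / 121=-2.84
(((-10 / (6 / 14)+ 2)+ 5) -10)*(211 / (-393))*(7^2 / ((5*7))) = 116683 / 5895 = 19.79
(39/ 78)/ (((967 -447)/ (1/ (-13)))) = -1/ 13520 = -0.00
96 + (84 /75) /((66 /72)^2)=294432 /3025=97.33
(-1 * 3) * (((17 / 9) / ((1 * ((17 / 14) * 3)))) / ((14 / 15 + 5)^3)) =-5250 / 704969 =-0.01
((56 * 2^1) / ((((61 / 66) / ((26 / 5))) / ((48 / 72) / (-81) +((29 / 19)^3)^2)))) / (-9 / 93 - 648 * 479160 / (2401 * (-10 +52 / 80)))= 11709228613819940851648 / 20340329861805632040645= 0.58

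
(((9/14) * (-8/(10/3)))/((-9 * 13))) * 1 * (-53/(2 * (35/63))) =-1431/2275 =-0.63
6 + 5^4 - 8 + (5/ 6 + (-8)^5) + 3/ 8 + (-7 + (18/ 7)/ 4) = -5401225/ 168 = -32150.15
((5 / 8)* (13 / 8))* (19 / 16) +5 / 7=1.92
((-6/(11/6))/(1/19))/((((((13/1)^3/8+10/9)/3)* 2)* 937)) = -73872/204624871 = -0.00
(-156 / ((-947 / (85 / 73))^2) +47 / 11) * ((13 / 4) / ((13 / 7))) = 1572235521269 / 210280187084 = 7.48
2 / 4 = 1 / 2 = 0.50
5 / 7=0.71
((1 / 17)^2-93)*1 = -26876 / 289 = -93.00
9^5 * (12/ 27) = 26244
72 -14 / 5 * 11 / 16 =2803 / 40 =70.08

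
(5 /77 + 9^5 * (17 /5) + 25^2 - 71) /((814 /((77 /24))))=3229519 /4070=793.49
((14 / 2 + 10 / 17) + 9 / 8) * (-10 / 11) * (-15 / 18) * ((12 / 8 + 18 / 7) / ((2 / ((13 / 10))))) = 1463475 / 83776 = 17.47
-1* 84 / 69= -28 / 23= -1.22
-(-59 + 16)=43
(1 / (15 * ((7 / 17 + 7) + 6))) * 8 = 34 / 855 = 0.04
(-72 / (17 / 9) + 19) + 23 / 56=-17809 / 952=-18.71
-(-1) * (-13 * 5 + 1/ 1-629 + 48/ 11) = -7575/ 11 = -688.64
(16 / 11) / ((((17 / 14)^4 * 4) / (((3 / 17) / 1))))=460992 / 15618427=0.03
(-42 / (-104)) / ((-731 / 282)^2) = 417501 / 6946693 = 0.06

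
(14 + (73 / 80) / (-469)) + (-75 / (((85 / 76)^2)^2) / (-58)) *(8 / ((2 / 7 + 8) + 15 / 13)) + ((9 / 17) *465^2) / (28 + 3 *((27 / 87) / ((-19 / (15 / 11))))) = 15987090251744453388027 / 3887186821167000400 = 4112.77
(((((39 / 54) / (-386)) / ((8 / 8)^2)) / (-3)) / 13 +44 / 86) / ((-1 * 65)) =-0.01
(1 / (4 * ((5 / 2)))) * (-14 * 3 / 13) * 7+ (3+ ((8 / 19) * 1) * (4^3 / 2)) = 17552 / 1235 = 14.21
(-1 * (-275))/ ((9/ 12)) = 1100/ 3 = 366.67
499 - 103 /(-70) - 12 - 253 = 16483 /70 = 235.47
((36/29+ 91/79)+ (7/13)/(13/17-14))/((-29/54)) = -94590876/21592675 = -4.38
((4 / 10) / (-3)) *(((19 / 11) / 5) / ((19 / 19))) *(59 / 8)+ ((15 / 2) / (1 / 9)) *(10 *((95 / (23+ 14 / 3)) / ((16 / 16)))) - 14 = 630909857 / 273900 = 2303.43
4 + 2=6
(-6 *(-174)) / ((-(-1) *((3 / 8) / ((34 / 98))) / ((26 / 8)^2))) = 499902 / 49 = 10202.08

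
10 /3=3.33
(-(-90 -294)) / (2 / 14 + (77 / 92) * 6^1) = 123648 / 1663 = 74.35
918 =918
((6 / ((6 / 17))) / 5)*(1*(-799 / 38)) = -13583 / 190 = -71.49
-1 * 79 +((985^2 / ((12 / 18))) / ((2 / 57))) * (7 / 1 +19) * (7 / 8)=15097669961 / 16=943604372.56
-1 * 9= -9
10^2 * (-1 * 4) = -400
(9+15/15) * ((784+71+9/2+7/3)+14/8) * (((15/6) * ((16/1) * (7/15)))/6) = 725410/27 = 26867.04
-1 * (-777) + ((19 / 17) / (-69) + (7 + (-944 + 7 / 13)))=-2431876 / 15249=-159.48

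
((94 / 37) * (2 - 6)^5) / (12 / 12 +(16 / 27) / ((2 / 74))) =-113.47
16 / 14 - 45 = -307 / 7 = -43.86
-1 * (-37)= 37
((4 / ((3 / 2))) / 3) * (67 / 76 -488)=-74042 / 171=-432.99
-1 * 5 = -5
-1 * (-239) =239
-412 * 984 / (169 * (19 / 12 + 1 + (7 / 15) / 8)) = -48648960 / 53573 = -908.09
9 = 9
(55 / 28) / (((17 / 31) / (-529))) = -901945 / 476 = -1894.84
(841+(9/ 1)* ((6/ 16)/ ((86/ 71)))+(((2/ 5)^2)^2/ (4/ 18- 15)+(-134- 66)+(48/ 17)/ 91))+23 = 8427876113213/ 12638990000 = 666.82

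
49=49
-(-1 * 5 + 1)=4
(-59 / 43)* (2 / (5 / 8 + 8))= -944 / 2967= -0.32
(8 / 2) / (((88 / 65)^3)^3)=20711912837890625 / 79119595457216512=0.26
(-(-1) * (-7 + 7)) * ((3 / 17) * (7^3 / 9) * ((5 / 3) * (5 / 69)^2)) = 0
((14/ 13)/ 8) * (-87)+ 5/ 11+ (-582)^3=-112762580935/ 572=-197137379.26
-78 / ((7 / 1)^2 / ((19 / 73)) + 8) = -494 / 1243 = -0.40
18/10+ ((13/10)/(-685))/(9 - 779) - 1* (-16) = 93886113/5274500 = 17.80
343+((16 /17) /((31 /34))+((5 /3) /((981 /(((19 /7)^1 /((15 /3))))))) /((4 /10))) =344.03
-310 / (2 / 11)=-1705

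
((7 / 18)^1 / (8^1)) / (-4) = -7 / 576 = -0.01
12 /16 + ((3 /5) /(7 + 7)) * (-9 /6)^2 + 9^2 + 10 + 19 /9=236773 /2520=93.96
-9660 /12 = -805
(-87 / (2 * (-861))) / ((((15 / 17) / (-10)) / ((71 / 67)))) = -35003 / 57687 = -0.61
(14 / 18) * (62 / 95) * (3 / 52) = 217 / 7410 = 0.03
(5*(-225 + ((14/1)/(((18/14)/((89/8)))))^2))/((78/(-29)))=-208874965/7776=-26861.49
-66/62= -1.06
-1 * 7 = -7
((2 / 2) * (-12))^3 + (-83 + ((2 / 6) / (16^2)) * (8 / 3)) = -521567 / 288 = -1811.00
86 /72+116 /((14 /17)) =35797 /252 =142.05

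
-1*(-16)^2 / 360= -32 / 45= -0.71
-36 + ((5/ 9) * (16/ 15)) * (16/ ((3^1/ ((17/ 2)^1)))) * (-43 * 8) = -751460/ 81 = -9277.28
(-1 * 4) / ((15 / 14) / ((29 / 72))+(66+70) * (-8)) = 203 / 55081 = 0.00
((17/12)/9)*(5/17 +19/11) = 7/22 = 0.32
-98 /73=-1.34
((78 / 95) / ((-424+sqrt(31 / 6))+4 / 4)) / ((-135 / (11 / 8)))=0.00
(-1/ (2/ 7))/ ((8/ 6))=-21/ 8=-2.62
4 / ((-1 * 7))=-4 / 7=-0.57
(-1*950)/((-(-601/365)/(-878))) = 304446500/601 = 506566.56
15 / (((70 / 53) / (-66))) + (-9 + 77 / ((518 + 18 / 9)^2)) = -1435823461 / 1892800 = -758.57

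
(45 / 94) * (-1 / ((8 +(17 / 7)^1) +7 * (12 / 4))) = -63 / 4136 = -0.02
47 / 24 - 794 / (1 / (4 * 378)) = -28812625 / 24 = -1200526.04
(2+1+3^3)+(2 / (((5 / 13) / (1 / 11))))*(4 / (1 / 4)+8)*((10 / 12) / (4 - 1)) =1094 / 33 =33.15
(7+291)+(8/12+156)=1364/3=454.67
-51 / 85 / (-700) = 3 / 3500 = 0.00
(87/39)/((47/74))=2146/611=3.51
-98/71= -1.38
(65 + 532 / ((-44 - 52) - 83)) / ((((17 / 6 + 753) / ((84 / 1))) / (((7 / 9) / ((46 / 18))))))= 39171384 / 18670595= 2.10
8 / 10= 4 / 5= 0.80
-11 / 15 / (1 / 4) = -44 / 15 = -2.93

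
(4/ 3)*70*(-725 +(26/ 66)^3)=-7294595840/ 107811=-67660.96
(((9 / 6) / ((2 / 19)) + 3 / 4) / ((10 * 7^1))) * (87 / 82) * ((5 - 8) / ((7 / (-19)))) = 14877 / 8036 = 1.85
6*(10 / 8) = 7.50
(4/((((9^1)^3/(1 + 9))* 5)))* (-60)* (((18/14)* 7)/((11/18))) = -320/33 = -9.70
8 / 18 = 4 / 9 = 0.44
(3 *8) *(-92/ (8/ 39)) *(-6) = 64584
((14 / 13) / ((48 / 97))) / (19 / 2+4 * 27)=679 / 36660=0.02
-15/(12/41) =-205/4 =-51.25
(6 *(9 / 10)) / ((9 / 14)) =42 / 5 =8.40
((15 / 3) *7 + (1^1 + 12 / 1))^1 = 48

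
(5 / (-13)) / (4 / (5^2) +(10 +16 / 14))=-875 / 25714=-0.03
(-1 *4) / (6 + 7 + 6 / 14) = -14 / 47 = -0.30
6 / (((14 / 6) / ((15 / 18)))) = 15 / 7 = 2.14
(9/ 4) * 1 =9/ 4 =2.25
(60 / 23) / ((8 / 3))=45 / 46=0.98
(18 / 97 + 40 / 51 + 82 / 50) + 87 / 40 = 4734161 / 989400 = 4.78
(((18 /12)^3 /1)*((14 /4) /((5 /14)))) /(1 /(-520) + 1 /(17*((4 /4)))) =292383 /503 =581.28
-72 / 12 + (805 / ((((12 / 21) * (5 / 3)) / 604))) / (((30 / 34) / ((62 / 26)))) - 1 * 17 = 89681784 / 65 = 1379719.75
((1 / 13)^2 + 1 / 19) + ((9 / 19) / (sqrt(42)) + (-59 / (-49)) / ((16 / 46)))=3*sqrt(42) / 266 + 4431023 / 1258712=3.59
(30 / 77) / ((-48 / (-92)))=115 / 154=0.75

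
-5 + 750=745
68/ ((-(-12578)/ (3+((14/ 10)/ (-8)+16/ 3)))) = 16643/ 377340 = 0.04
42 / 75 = 14 / 25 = 0.56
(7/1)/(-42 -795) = -7/837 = -0.01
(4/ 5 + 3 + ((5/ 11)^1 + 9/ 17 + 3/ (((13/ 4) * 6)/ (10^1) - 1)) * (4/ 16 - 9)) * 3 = -1728954/ 17765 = -97.32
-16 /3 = -5.33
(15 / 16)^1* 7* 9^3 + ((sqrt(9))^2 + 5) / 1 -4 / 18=690889 / 144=4797.84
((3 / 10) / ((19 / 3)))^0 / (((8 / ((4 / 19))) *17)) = 1 / 646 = 0.00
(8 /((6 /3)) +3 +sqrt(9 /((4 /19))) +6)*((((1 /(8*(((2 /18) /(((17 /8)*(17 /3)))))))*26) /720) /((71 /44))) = 41327*sqrt(19) /90880 +537251 /136320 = 5.92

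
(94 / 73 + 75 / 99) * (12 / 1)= 19708 / 803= 24.54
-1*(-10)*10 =100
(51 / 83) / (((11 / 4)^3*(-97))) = -3264 / 10715881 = -0.00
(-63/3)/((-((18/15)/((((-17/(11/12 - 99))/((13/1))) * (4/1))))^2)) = 9710400/234120601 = 0.04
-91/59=-1.54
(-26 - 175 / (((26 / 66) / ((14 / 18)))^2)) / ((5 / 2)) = -2154242 / 7605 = -283.27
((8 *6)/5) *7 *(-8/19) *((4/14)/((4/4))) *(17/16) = -816/95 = -8.59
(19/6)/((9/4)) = 38/27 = 1.41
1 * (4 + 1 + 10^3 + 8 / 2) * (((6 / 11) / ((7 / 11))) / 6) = 1009 / 7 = 144.14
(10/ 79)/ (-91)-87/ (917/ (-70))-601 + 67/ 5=-2735622342/ 4708795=-580.96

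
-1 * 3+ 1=-2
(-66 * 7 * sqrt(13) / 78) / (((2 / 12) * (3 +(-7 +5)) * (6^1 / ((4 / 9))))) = -308 * sqrt(13) / 117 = -9.49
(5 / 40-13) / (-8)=103 / 64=1.61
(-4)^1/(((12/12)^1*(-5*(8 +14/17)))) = 0.09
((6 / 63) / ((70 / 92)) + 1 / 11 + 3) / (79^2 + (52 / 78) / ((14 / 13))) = 13001 / 25231745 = 0.00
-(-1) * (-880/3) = -880/3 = -293.33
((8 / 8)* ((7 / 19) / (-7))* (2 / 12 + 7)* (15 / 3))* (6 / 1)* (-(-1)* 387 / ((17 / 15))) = -3864.01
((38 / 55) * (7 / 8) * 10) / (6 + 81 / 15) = 35 / 66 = 0.53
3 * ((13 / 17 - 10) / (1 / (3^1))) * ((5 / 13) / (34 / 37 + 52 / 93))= -24310665 / 1124006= -21.63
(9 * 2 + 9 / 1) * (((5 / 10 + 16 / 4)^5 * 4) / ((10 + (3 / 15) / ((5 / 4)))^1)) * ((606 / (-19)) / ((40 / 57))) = -7246198035 / 8128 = -891510.59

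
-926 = -926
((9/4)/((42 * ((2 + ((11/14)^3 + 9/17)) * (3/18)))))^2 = 24980004/2197078129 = 0.01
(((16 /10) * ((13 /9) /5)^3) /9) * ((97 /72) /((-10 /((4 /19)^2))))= -1704872 /66614653125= -0.00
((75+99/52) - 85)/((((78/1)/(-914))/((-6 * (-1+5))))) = -384794/169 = -2276.89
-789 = -789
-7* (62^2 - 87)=-26299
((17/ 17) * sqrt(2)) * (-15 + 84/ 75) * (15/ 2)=-1041 * sqrt(2)/ 10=-147.22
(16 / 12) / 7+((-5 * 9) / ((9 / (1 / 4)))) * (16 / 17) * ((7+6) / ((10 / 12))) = -6484 / 357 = -18.16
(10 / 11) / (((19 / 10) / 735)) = 73500 / 209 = 351.67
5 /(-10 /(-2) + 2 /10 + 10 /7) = 175 /232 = 0.75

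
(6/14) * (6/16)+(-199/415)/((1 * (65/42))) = -225273/1510600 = -0.15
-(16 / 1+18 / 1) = -34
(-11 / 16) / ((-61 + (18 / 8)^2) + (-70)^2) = -11 / 77505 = -0.00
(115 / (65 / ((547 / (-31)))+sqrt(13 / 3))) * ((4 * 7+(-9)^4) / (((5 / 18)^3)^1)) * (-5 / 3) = 44074587985956 * sqrt(39) / 20727395+7493485708764 / 318883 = 36778489.76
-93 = -93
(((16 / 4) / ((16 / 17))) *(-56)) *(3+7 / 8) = -3689 / 4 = -922.25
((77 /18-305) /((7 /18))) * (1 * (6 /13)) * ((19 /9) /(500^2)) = -102847 /34125000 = -0.00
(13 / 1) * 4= 52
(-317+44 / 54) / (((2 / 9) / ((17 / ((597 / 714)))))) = -17270351 / 597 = -28928.56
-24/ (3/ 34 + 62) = -816/ 2111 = -0.39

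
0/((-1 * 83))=0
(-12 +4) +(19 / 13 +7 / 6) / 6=-3539 / 468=-7.56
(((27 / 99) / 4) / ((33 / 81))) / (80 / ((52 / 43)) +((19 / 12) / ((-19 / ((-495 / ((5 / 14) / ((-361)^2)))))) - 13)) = 1053 / 94707993490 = 0.00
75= 75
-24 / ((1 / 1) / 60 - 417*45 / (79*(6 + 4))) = 113760 / 112511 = 1.01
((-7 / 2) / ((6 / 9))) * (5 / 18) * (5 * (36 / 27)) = -175 / 18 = -9.72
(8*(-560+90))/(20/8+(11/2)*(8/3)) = -22560/103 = -219.03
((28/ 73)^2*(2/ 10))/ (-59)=-784/ 1572055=-0.00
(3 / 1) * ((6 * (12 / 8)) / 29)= 27 / 29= 0.93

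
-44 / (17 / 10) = -440 / 17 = -25.88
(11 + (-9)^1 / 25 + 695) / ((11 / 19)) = 335179 / 275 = 1218.83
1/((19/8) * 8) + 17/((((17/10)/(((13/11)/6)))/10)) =12383/627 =19.75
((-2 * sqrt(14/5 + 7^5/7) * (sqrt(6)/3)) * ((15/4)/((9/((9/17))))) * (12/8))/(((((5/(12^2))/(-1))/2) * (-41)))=-216 * sqrt(360570)/3485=-37.22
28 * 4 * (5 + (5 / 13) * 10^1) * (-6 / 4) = -19320 / 13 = -1486.15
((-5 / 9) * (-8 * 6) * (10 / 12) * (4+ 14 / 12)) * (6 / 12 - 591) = -1830550 / 27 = -67798.15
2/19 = 0.11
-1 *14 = -14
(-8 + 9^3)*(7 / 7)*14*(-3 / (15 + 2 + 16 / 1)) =-10094 / 11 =-917.64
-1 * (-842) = 842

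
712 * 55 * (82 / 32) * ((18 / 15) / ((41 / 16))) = 46992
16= 16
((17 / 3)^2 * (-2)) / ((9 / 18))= -1156 / 9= -128.44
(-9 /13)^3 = -729 /2197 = -0.33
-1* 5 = -5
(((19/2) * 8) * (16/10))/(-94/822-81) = -124944/83345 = -1.50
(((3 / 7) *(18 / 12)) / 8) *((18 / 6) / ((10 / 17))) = 459 / 1120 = 0.41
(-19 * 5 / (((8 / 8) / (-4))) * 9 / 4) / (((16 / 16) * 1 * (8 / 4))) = 855 / 2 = 427.50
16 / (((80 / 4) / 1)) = 4 / 5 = 0.80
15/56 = 0.27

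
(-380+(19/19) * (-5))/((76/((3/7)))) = -165/76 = -2.17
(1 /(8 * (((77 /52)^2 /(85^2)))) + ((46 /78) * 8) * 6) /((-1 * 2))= -16964261 /77077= -220.09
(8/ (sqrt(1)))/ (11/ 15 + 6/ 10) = 6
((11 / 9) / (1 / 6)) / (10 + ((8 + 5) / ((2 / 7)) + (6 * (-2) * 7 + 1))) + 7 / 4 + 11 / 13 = 1817 / 780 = 2.33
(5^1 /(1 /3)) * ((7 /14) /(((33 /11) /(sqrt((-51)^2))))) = 255 /2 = 127.50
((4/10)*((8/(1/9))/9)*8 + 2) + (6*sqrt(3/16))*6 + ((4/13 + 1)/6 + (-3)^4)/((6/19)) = 9*sqrt(3) + 666409/2340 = 300.38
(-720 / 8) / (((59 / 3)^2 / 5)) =-4050 / 3481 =-1.16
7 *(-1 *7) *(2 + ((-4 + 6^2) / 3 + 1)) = -2009 / 3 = -669.67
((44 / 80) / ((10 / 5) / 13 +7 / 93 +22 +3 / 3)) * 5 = 13299 / 112336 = 0.12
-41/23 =-1.78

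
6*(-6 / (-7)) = 36 / 7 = 5.14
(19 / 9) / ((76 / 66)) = 11 / 6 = 1.83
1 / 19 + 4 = 77 / 19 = 4.05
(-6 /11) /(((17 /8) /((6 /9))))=-0.17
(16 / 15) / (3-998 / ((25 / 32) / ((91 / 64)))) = -40 / 68001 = -0.00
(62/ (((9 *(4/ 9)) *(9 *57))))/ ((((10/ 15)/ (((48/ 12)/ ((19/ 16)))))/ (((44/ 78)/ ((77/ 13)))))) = 0.01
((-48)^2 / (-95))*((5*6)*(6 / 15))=-27648 / 95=-291.03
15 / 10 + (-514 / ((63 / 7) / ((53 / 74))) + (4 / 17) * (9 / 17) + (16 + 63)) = 7645195 / 192474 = 39.72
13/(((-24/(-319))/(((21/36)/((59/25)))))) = 725725/16992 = 42.71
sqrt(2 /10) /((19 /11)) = 11 * sqrt(5) /95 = 0.26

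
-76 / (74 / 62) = -2356 / 37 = -63.68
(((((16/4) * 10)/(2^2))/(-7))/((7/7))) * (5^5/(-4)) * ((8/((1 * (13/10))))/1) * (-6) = -41208.79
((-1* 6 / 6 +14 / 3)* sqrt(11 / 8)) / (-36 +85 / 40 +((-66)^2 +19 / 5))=110* sqrt(22) / 519111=0.00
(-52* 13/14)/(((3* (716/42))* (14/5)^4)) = -105625/6876464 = -0.02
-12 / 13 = -0.92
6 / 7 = 0.86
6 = 6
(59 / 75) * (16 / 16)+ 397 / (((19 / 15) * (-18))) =-47383 / 2850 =-16.63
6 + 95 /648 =6.15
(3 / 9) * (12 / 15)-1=-11 / 15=-0.73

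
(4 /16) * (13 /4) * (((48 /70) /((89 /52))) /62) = 507 /96565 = 0.01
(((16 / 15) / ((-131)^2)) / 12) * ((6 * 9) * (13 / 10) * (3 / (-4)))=-117 / 429025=-0.00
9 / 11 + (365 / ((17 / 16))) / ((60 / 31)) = 100031 / 561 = 178.31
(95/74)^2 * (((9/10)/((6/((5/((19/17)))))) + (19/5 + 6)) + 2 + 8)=33.74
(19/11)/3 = 19/33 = 0.58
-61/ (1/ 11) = -671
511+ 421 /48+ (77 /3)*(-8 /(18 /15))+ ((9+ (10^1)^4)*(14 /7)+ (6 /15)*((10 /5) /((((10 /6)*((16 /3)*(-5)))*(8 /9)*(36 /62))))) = 1466396989 /72000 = 20366.62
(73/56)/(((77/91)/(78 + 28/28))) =121.71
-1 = -1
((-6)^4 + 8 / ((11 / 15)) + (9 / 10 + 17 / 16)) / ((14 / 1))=1151807 / 12320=93.49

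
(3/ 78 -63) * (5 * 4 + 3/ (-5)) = -158789/ 130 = -1221.45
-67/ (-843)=67/ 843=0.08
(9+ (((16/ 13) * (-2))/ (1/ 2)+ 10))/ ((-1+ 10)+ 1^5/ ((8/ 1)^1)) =1464/ 949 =1.54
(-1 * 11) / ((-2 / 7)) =77 / 2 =38.50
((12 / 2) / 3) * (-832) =-1664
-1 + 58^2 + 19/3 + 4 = 10120/3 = 3373.33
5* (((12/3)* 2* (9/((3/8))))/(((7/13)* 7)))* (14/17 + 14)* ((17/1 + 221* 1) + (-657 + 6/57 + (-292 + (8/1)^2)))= -324829440/133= -2442326.62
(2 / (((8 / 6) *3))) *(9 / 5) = 9 / 10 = 0.90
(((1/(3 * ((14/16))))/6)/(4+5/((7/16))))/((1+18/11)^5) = 161051/4984209207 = 0.00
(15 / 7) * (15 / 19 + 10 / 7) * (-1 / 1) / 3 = -1475 / 931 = -1.58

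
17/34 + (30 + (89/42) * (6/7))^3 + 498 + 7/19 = 146216827495/4470662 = 32705.86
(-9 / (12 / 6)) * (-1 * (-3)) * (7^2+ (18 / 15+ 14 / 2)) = -3861 / 5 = -772.20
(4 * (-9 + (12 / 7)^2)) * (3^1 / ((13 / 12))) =-67.14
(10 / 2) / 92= 5 / 92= 0.05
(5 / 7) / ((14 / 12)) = 30 / 49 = 0.61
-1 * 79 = -79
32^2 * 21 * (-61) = -1311744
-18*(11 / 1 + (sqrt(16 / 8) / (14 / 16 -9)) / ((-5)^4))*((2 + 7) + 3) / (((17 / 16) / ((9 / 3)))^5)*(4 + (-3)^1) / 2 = -302707113984 / 1419857 + 220150628352*sqrt(2) / 57681690625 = -213190.10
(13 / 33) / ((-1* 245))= -13 / 8085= -0.00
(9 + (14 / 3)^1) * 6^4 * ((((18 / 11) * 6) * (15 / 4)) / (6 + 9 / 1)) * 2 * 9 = 8608032 / 11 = 782548.36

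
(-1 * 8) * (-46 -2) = 384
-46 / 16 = -23 / 8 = -2.88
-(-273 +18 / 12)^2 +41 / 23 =-6781363 / 92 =-73710.47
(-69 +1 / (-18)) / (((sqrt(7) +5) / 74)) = -229955 / 162 +45991 * sqrt(7) / 162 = -668.36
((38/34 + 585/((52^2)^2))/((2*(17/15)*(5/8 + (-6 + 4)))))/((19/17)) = -14573145/45416384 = -0.32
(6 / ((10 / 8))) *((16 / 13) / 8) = 0.74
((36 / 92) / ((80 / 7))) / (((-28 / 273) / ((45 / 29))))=-22113 / 42688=-0.52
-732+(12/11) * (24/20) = -40188/55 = -730.69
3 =3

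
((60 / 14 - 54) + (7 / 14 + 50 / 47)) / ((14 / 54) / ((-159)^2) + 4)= -21626403921 / 1796573590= -12.04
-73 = -73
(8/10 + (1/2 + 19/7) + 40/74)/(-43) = -11797/111370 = -0.11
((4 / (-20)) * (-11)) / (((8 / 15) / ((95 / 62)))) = 3135 / 496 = 6.32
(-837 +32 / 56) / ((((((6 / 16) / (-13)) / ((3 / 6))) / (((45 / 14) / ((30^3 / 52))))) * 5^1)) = 197899 / 11025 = 17.95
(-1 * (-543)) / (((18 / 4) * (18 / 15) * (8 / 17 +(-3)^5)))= -15385 / 37107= -0.41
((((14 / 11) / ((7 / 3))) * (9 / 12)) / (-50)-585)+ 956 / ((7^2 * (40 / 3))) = -31453071 / 53900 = -583.54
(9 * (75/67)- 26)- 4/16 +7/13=-54479/3484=-15.64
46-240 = -194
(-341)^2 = 116281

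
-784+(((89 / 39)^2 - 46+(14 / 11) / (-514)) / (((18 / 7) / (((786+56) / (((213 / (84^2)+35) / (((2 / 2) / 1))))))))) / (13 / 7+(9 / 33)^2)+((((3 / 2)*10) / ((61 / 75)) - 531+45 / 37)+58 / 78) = -133074008386735232998 / 89190424966875453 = -1492.02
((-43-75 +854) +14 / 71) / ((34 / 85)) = 130675 / 71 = 1840.49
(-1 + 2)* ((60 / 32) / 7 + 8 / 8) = 71 / 56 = 1.27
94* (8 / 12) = 188 / 3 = 62.67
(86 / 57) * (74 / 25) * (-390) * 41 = -6784024 / 95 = -71410.78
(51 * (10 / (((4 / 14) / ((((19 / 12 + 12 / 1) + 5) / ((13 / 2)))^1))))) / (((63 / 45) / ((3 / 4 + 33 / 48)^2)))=50135975 / 6656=7532.45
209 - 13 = 196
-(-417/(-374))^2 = -173889/139876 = -1.24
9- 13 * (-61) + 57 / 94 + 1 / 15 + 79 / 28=15900461 / 19740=805.49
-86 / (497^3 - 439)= -43 / 61381517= -0.00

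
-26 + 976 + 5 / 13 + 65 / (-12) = 147415 / 156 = 944.97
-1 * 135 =-135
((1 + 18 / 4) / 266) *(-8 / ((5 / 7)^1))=-0.23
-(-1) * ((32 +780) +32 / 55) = 44692 / 55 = 812.58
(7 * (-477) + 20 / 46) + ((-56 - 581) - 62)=-92864 / 23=-4037.57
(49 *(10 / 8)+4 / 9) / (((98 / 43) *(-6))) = -95503 / 21168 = -4.51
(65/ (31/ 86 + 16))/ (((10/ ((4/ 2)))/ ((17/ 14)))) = 9503/ 9849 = 0.96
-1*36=-36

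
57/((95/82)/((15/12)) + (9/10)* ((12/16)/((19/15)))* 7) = 355224/29023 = 12.24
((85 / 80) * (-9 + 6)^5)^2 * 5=85325805 / 256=333303.93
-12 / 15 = -4 / 5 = -0.80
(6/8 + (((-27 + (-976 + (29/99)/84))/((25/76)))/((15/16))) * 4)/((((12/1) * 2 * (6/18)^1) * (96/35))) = -40567891141/68428800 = -592.85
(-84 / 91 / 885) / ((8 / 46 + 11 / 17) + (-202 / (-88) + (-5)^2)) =-68816 / 1855047025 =-0.00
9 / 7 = 1.29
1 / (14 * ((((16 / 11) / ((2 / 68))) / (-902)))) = -4961 / 3808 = -1.30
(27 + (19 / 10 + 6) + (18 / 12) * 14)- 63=-71 / 10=-7.10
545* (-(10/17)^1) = -5450/17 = -320.59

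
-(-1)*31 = 31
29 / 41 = 0.71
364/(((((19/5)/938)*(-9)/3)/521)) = -889430360/57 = -15604041.40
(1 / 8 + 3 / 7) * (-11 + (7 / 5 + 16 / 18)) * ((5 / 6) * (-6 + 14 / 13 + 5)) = -217 / 702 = -0.31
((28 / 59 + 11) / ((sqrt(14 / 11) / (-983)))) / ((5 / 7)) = -665491 *sqrt(154) / 590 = -13997.50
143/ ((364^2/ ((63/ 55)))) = 9/ 7280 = 0.00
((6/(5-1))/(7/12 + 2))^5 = 1889568/28629151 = 0.07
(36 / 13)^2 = 1296 / 169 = 7.67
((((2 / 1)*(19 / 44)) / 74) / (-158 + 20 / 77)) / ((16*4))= -133 / 115046912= -0.00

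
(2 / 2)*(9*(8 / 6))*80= 960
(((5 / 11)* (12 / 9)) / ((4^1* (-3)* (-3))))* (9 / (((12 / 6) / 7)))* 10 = 175 / 33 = 5.30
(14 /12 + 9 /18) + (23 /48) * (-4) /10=59 /40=1.48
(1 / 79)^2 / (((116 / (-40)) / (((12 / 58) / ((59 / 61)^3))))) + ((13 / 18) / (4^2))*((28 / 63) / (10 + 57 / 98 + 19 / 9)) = 681177487740863 / 434443007981998980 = 0.00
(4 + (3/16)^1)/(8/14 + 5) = 469/624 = 0.75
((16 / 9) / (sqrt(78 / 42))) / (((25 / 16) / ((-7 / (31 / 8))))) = -14336 * sqrt(91) / 90675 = -1.51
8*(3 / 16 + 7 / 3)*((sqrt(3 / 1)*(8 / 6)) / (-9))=-242*sqrt(3) / 81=-5.17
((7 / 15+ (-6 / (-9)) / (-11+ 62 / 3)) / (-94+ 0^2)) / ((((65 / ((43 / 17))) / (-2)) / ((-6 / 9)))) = -20038 / 67775175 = -0.00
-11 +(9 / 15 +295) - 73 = 1058 / 5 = 211.60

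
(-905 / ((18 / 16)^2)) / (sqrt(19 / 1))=-164.05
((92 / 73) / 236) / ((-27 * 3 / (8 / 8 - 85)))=644 / 116289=0.01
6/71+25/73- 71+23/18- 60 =-12062471/93294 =-129.30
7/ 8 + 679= 5439/ 8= 679.88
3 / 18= 1 / 6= 0.17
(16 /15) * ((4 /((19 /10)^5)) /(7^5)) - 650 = -81150800711350 /124847387679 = -650.00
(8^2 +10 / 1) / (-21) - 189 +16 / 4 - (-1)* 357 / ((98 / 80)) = 2161 / 21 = 102.90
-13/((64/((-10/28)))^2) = -325/802816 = -0.00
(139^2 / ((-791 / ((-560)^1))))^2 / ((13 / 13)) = 2389126662400 / 12769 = 187103662.18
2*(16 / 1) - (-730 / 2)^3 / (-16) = -48626613 / 16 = -3039163.31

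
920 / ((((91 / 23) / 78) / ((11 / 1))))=1396560 / 7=199508.57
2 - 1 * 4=-2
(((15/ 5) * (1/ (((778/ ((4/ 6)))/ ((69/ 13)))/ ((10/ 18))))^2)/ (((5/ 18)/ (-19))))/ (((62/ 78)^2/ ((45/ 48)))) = -2261475/ 1163355848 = -0.00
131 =131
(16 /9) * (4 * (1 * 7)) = 448 /9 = 49.78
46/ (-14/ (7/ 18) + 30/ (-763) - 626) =-17549/ 252568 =-0.07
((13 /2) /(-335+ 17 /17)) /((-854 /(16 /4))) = 13 /142618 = 0.00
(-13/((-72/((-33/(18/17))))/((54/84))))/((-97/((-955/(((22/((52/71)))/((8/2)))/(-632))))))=433506970/144627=2997.41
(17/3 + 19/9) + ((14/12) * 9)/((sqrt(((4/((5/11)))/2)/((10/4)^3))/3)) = 70/9 + 1575 * sqrt(11)/88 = 67.14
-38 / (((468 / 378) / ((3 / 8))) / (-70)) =41895 / 52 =805.67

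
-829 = -829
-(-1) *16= 16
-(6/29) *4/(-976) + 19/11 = 67255/38918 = 1.73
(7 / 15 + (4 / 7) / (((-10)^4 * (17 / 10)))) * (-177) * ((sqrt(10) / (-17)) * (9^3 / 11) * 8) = 7166148732 * sqrt(10) / 2781625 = 8146.80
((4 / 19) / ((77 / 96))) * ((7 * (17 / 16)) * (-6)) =-2448 / 209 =-11.71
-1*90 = -90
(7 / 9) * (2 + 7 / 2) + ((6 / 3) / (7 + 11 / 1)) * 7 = 91 / 18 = 5.06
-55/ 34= -1.62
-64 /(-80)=4 /5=0.80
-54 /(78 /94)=-65.08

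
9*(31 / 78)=3.58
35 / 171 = 0.20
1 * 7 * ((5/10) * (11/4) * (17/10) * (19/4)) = 24871/320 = 77.72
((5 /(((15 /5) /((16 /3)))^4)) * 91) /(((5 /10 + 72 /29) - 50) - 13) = -1729495040 /22838841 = -75.73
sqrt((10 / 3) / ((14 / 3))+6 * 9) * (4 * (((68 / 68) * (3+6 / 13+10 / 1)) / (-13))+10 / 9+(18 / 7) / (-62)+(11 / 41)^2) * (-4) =6658785128 * sqrt(2681) / 3883780719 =88.77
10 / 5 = 2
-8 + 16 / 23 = -168 / 23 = -7.30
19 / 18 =1.06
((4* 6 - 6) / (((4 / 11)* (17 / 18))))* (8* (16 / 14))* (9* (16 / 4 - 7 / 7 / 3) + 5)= 2166912 / 119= 18209.34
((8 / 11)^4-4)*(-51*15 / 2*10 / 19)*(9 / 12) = 156255075 / 278179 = 561.71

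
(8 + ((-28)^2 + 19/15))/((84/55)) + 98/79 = 10364927/19908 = 520.64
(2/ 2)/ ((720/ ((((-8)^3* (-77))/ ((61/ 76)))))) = 187264/ 2745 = 68.22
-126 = -126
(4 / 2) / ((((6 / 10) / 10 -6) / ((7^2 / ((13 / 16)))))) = -78400 / 3861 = -20.31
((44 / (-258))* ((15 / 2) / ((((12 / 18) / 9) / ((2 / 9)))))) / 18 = -55 / 258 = -0.21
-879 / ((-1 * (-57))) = -15.42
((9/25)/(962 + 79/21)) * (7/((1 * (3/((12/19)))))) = 5292/9633475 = 0.00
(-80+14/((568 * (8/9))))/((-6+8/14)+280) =-1271879/4366784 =-0.29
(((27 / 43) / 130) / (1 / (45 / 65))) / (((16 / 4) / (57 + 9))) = 8019 / 145340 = 0.06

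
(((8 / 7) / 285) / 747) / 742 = 4 / 552888315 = 0.00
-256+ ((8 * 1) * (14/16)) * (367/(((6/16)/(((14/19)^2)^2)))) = 689439104/390963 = 1763.44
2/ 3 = 0.67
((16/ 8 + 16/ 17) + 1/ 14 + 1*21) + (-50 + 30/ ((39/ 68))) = 81435/ 3094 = 26.32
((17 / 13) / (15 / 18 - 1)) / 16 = -51 / 104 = -0.49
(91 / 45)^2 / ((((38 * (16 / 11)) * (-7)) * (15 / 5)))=-13013 / 3693600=-0.00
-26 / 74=-13 / 37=-0.35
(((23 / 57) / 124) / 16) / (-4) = -0.00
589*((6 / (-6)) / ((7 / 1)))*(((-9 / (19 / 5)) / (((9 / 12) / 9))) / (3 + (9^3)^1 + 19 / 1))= 16740 / 5257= 3.18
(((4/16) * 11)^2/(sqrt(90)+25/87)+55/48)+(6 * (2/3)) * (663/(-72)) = -38887721/1088936+2747547 * sqrt(10)/10889360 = -34.91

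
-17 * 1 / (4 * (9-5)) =-17 / 16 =-1.06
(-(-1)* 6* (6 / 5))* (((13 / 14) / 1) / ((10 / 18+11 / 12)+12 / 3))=8424 / 6895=1.22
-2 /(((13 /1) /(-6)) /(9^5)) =708588 /13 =54506.77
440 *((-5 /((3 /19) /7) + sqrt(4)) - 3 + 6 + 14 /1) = -89173.33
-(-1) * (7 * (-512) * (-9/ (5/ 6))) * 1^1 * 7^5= 3252759552/ 5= 650551910.40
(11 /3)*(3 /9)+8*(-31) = -246.78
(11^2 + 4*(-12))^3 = 389017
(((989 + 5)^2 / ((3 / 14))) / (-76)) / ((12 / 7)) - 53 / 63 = -84726101 / 2394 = -35391.02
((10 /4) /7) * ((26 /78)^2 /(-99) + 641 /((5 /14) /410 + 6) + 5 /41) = 67281004885 /1761634413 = 38.19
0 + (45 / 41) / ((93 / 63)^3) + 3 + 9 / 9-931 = -1131849792 / 1221431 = -926.66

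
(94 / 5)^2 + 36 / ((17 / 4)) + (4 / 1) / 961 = 147815032 / 408425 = 361.91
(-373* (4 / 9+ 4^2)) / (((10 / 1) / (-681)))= 6265654 / 15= 417710.27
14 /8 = 7 /4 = 1.75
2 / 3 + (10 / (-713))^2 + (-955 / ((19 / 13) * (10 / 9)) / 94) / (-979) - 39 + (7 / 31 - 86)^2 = 39033672257244385 / 5333280877716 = 7318.89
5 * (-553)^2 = 1529045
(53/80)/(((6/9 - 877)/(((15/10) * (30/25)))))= -0.00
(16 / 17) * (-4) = -64 / 17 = -3.76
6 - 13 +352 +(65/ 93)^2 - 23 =2789203/ 8649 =322.49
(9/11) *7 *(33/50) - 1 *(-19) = 1139/50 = 22.78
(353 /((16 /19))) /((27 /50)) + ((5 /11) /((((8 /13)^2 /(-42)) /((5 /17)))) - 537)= 36263309 /161568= 224.45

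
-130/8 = -65/4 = -16.25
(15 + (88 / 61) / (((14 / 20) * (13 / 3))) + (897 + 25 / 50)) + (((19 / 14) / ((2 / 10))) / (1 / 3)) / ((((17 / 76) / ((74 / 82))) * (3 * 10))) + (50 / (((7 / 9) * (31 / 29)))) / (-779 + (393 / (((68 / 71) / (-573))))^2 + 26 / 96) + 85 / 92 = 969601518401218931178039833 / 1057781166705875070476836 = 916.64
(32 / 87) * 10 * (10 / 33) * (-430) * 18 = -2752000 / 319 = -8626.96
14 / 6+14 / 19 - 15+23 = 631 / 57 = 11.07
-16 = -16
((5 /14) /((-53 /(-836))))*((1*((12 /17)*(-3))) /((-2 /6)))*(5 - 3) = 71.58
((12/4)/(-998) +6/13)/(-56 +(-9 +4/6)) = -17847/2503982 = -0.01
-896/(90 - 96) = 448/3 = 149.33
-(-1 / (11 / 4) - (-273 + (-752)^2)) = 6217545 / 11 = 565231.36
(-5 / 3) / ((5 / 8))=-2.67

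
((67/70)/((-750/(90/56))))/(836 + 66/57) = -1273/519596000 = -0.00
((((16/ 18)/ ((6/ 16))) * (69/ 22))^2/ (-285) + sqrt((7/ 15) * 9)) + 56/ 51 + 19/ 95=3.15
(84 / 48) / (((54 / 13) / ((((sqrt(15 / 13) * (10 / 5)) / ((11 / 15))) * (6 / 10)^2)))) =7 * sqrt(195) / 220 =0.44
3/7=0.43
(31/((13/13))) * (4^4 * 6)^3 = 112340238336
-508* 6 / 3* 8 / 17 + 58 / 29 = -8094 / 17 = -476.12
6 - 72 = -66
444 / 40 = 111 / 10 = 11.10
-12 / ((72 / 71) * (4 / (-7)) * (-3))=-497 / 72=-6.90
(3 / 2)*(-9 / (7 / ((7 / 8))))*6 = -81 / 8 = -10.12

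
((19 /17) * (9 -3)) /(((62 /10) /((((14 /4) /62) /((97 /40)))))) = 39900 /1584689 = 0.03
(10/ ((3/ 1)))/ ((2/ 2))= 10/ 3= 3.33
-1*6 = -6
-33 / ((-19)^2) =-33 / 361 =-0.09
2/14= 1/7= 0.14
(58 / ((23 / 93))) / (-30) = -899 / 115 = -7.82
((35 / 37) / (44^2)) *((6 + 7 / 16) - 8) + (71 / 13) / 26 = 40539101 / 193692928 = 0.21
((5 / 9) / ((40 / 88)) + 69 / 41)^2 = 1149184 / 136161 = 8.44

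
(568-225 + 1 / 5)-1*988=-3224 / 5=-644.80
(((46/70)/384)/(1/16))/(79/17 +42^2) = 391/25256280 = 0.00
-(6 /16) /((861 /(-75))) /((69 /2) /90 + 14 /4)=1125 /133742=0.01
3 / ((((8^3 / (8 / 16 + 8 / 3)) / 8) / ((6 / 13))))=57 / 832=0.07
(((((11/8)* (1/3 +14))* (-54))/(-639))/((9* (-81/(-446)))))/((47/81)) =1.76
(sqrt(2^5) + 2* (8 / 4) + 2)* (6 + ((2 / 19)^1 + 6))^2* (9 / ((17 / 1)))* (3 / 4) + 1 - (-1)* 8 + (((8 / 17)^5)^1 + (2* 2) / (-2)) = 1428300* sqrt(2) / 6137 + 182539374337 / 512568377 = 685.27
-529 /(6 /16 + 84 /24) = -4232 /31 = -136.52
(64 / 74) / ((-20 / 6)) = -48 / 185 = -0.26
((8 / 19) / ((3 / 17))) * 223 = 30328 / 57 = 532.07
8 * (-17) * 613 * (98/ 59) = -8170064/ 59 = -138475.66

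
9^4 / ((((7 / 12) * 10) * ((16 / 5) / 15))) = 295245 / 56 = 5272.23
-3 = -3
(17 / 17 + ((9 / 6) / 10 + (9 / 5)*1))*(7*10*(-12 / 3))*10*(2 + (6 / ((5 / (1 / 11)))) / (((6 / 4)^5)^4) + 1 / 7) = -226295772120004 / 12784876137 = -17700.27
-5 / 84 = -0.06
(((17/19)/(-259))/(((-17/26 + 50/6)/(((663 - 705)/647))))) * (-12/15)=-31824/1362248795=-0.00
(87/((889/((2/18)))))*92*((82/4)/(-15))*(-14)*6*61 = 13345336/1905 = 7005.43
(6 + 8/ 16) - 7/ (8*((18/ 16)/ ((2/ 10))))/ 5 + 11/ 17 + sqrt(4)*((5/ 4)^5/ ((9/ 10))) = 4536187/ 326400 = 13.90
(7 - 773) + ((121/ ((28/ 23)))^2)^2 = 59985932791425/ 614656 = 97592690.53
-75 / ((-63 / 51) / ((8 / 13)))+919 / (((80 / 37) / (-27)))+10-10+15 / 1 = -83164171 / 7280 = -11423.65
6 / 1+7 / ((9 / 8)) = 12.22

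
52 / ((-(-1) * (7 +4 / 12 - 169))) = -156 / 485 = -0.32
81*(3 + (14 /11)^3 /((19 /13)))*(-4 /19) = -36138636 /480491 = -75.21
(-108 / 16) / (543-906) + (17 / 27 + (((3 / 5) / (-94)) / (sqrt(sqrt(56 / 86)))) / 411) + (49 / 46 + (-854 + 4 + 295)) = -166298021 / 300564-sqrt(2) *43^(1 / 4) *7^(3 / 4) / 901460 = -553.29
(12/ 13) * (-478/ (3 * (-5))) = 1912/ 65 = 29.42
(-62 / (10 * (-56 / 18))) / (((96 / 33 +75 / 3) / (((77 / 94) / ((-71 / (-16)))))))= 67518 / 5122295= 0.01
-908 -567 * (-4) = 1360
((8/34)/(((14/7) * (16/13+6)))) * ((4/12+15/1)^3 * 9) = 1265368/2397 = 527.90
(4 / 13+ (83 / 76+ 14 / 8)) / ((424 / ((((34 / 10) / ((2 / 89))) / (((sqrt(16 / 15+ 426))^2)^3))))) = 397275975 / 27531103102454848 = 0.00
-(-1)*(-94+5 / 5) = -93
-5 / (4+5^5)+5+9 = 43801 / 3129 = 14.00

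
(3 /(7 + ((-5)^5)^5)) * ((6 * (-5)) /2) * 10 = 225 /149011611938476559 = 0.00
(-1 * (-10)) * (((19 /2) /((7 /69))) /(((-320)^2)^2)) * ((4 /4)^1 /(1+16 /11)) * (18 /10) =4807 /73400320000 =0.00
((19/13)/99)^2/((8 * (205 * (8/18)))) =361/1207308960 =0.00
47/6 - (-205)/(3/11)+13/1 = 1545/2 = 772.50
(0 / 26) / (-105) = 0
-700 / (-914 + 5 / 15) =2100 / 2741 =0.77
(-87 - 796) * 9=-7947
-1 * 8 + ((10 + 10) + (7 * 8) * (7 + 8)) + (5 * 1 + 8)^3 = 3049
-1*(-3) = 3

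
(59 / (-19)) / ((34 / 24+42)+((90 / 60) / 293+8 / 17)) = -3526548 / 49847165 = -0.07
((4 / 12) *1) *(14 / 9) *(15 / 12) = 35 / 54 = 0.65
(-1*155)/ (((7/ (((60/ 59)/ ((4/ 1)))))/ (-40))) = 93000/ 413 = 225.18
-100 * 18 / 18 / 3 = -100 / 3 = -33.33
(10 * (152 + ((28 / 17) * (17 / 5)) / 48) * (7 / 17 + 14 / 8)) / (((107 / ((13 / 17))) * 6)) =5813899 / 1484304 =3.92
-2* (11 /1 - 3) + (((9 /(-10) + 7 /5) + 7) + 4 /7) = -111 /14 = -7.93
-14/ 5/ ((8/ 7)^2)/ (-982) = 343/ 157120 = 0.00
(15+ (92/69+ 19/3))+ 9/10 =707/30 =23.57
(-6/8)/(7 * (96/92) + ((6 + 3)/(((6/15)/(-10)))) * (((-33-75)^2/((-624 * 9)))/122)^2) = -14463527/139604651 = -0.10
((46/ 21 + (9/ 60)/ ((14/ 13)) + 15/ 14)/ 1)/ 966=2857/ 811440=0.00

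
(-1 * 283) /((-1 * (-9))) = -283 /9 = -31.44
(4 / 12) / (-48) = -1 / 144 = -0.01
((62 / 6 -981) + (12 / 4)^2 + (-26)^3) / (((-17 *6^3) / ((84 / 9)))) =47.12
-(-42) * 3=126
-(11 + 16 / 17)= -203 / 17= -11.94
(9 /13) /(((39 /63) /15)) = 2835 /169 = 16.78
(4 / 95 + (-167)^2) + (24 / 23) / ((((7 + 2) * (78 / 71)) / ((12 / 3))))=7129802089 / 255645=27889.46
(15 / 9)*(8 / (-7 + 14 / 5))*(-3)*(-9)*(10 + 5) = -9000 / 7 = -1285.71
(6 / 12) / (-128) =-1 / 256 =-0.00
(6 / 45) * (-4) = -0.53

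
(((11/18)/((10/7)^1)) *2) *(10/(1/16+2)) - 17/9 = 61/27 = 2.26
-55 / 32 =-1.72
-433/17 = -25.47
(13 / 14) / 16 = 13 / 224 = 0.06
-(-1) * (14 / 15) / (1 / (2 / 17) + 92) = 28 / 3015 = 0.01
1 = 1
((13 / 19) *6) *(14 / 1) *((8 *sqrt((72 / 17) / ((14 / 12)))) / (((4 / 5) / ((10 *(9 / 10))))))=168480 *sqrt(357) / 323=9855.53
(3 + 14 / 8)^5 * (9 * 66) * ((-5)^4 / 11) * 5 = 408048541.26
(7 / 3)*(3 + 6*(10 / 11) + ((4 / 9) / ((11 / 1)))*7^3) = 15463 / 297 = 52.06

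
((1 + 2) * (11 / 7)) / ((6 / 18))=14.14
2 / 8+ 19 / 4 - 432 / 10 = -191 / 5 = -38.20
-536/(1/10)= -5360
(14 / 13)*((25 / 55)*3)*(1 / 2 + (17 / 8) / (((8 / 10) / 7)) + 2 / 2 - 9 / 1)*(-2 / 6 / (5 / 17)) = -42245 / 2288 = -18.46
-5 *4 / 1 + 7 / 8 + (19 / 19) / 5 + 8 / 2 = -14.92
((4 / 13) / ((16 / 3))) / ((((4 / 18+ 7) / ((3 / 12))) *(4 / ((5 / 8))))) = 27 / 86528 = 0.00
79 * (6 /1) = 474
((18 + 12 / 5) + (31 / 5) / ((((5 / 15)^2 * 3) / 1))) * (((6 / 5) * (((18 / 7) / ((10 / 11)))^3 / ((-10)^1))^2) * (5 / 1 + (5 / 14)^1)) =330459532439751 / 257357187500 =1284.05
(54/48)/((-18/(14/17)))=-7/136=-0.05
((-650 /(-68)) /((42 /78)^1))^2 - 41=15528221 /56644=274.14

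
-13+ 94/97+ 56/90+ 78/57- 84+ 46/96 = -124151861/1326960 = -93.56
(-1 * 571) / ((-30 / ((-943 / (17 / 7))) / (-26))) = 48999223 / 255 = 192153.82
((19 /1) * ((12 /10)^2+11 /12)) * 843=3774673 /100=37746.73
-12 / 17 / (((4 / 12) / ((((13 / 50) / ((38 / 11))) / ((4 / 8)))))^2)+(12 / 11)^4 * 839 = 66722217647157 / 56157385625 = 1188.13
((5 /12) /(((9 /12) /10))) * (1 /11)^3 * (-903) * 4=-60200 /3993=-15.08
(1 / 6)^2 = 1 / 36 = 0.03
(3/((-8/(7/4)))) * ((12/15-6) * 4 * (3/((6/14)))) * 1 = 95.55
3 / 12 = 1 / 4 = 0.25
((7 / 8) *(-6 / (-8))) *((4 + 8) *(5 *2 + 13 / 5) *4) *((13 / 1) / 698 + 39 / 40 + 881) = 48868832439 / 139600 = 350063.27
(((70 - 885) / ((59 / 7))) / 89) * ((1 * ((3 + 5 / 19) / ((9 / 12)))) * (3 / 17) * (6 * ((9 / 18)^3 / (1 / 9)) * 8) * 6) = -458408160 / 1696073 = -270.28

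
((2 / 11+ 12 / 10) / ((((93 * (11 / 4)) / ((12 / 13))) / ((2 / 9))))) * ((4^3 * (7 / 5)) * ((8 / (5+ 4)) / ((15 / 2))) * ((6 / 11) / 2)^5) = 17432576 / 981666239125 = 0.00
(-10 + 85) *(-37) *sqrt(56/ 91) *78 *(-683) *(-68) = -7886068114.23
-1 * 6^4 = -1296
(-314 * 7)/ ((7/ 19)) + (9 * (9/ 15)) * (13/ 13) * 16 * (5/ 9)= -5918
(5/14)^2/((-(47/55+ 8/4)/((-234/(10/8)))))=8.36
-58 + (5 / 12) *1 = -691 / 12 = -57.58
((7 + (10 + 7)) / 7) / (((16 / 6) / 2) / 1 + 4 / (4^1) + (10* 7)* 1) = 72 / 1519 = 0.05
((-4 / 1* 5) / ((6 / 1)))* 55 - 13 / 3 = -563 / 3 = -187.67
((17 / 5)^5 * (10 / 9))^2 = 8063975601796 / 31640625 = 254861.45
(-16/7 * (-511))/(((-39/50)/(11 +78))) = -5197600/39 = -133271.79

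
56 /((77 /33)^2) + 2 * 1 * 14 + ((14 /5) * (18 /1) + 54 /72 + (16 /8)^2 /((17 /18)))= 222937 /2380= 93.67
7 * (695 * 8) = 38920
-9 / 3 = -3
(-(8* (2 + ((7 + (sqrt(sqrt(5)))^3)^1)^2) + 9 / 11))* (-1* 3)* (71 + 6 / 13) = 515595 / 143 + 22296* (5^(3 / 4) + 7)^2 / 13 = 187105.35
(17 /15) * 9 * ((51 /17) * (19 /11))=2907 /55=52.85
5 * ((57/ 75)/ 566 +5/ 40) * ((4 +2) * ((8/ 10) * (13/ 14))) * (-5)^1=-278889/ 19810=-14.08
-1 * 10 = -10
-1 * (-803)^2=-644809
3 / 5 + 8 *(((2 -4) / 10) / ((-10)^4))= 3749 / 6250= 0.60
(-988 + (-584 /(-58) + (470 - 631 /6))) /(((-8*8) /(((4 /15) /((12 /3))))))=106679 /167040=0.64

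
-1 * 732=-732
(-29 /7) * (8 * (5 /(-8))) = 145 /7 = 20.71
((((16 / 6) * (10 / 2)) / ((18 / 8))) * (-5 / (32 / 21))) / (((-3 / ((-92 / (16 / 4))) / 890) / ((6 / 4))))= -199013.89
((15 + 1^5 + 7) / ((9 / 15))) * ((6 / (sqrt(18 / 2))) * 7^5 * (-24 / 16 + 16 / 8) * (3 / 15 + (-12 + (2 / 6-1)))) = -72286907 / 9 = -8031878.56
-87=-87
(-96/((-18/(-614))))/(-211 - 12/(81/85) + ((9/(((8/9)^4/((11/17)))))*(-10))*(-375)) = -3078291456/32672727683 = -0.09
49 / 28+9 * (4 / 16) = 4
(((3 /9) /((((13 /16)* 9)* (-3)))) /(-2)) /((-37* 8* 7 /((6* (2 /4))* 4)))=-0.00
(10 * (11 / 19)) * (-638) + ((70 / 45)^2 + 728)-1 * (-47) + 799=-3258470 / 1539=-2117.26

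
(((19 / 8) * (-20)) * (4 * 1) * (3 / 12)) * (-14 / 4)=665 / 4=166.25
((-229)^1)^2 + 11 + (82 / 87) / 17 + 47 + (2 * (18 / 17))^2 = 1320096503 / 25143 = 52503.54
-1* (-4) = 4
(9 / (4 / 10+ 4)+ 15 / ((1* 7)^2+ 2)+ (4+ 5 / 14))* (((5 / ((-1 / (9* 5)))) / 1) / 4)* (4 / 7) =-1972350 / 9163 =-215.25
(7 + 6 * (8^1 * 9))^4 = 37141383841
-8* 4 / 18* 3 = -16 / 3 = -5.33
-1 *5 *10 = -50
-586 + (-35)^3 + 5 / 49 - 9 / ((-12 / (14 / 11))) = -46849819 / 1078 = -43459.94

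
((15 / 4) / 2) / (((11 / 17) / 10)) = 1275 / 44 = 28.98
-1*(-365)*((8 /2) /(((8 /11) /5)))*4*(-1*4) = -160600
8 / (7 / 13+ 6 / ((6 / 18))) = 104 / 241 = 0.43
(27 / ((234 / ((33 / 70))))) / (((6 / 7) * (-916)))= -0.00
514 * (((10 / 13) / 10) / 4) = 257 / 26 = 9.88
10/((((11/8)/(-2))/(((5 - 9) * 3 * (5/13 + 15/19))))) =204.93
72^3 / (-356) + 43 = -89485 / 89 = -1005.45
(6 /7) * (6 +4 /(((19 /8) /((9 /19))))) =14724 /2527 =5.83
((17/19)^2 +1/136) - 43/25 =-1119503/1227400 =-0.91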